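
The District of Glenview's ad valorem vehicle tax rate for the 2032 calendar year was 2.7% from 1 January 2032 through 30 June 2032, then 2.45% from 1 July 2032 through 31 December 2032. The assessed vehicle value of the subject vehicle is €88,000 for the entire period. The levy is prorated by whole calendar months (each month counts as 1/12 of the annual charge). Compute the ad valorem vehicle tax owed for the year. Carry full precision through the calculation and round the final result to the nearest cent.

1 January – 30 June 2032: 6 months at 2.7% → €88,000 × 2.7% × 6/12 = €1,188.0000
1 July – 31 December 2032: 6 months at 2.45% → €88,000 × 2.45% × 6/12 = €1,078.0000
Total = €2,266.0000

€2,266.00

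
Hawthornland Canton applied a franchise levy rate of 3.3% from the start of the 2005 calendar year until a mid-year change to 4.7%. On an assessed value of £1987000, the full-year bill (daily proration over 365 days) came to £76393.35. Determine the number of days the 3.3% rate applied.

Let d = days at the first rate; then 365 − d days at the second rate.
£1987000 × [3.3%·d + 4.7%·(365−d)] / 365 = £76393.35
Solving gives d = 223, so the new rate took effect on 12 Aug 2005.

223 days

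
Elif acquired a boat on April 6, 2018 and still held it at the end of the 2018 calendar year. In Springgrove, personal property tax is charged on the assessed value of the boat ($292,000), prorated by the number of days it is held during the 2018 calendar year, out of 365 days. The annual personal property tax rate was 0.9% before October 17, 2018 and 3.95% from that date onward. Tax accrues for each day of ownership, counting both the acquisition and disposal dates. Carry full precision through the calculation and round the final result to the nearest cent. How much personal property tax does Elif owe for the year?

April 6 – October 16, 2018: 194 days at 0.9% → $292,000 × 0.9% × 194/365 = $1,396.8000
October 17 – December 31, 2018: 76 days at 3.95% → $292,000 × 3.95% × 76/365 = $2,401.6000
Total = $3,798.4000

$3,798.40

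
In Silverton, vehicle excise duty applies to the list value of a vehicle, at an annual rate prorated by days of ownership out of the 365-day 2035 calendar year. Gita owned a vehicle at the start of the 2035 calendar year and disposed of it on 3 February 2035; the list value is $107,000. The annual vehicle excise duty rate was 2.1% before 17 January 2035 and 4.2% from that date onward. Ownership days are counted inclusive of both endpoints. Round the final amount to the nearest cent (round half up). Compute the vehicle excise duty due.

$320.12

1 January – 16 January 2035: 16 days at 2.1% → $107,000 × 2.1% × 16/365 = $98.4986
17 January – 3 February 2035: 18 days at 4.2% → $107,000 × 4.2% × 18/365 = $221.6219
Total = $320.1205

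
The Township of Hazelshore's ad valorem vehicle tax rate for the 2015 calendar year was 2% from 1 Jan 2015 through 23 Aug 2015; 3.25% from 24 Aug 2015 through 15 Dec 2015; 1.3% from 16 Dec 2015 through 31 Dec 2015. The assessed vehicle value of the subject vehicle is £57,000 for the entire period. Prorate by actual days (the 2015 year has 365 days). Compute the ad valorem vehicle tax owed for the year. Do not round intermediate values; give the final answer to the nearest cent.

£1,345.04

1 Jan – 23 Aug 2015: 235 days at 2% → £57,000 × 2% × 235/365 = £733.9726
24 Aug – 15 Dec 2015: 114 days at 3.25% → £57,000 × 3.25% × 114/365 = £578.5890
16 Dec – 31 Dec 2015: 16 days at 1.3% → £57,000 × 1.3% × 16/365 = £32.4822
Total = £1,345.0438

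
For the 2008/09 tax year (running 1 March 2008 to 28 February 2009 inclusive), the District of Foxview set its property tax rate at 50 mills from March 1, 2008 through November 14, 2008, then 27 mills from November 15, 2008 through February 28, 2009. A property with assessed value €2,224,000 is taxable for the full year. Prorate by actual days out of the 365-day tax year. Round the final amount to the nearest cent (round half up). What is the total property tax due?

€96,344.90

March 1 – November 14, 2008: 259 days at 50 mills → €2,224,000 × 5% × 259/365 = €78,906.3014
November 15, 2008 – February 28, 2009: 106 days at 27 mills → €2,224,000 × 2.7% × 106/365 = €17,438.5973
Total = €96,344.8986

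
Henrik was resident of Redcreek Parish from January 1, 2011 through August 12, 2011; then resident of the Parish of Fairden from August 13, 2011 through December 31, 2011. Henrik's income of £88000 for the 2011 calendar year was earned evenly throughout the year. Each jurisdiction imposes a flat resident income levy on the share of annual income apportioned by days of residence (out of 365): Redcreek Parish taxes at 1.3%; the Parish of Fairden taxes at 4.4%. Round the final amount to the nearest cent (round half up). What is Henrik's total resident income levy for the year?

£2197.83

Redcreek Parish, January 1 – August 12, 2011: 224 days → £88000 × 1.3% × 224/365 = £702.0712
The Parish of Fairden, August 13 – December 31, 2011: 141 days → £88000 × 4.4% × 141/365 = £1495.7589
Total = £2197.8301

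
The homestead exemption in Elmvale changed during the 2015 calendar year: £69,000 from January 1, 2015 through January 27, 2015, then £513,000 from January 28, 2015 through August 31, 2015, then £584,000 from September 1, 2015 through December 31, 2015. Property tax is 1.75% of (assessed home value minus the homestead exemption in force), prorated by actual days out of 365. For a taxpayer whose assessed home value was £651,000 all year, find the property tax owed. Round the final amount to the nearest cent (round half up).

£2,574.47

January 1 – January 27, 2015: 27 days, exemption £69,000 → (£651,000 − £69,000) × 1.75% × 27/365 = £753.4110
January 28 – August 31, 2015: 216 days, exemption £513,000 → (£651,000 − £513,000) × 1.75% × 216/365 = £1,429.1507
September 1 – December 31, 2015: 122 days, exemption £584,000 → (£651,000 − £584,000) × 1.75% × 122/365 = £391.9041
Total = £2,574.4658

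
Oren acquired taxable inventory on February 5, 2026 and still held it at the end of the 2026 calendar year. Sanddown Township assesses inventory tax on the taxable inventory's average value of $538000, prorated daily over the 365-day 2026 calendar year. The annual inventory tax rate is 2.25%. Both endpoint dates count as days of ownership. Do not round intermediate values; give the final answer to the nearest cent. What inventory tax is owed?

Days held (February 5 – December 31, 2026): 330 out of 365
Tax = $538000 × 2.25% × 330/365 = $10944.2466

$10944.25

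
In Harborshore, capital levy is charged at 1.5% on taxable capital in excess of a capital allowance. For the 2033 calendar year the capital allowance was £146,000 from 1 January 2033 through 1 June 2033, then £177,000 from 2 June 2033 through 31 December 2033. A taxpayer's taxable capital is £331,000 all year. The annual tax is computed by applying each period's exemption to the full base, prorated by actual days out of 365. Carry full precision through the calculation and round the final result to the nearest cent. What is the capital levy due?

1 January – 1 June 2033: 152 days, exemption £146,000 → (£331,000 − £146,000) × 1.5% × 152/365 = £1,155.6164
2 June – 31 December 2033: 213 days, exemption £177,000 → (£331,000 − £177,000) × 1.5% × 213/365 = £1,348.0274
Total = £2,503.6438

£2,503.64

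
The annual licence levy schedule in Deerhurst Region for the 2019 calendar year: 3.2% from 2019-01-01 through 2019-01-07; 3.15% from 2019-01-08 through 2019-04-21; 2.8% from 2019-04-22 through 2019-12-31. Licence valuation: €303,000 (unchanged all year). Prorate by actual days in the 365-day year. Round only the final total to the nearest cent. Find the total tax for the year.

2019-01-01 to 2019-01-07: 7 days at 3.2% → €303,000 × 3.2% × 7/365 = €185.9507
2019-01-08 to 2019-04-21: 104 days at 3.15% → €303,000 × 3.15% × 104/365 = €2,719.5288
2019-04-22 to 2019-12-31: 254 days at 2.8% → €303,000 × 2.8% × 254/365 = €5,903.9342
Total = €8,809.4137

€8,809.41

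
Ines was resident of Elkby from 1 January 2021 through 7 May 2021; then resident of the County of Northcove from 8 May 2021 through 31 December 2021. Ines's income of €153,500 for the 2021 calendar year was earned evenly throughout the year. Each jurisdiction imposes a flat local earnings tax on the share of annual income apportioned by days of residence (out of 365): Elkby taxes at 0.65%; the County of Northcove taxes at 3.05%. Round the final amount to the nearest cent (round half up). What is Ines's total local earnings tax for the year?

€3,399.92

Elkby, 1 January – 7 May 2021: 127 days → €153,500 × 0.65% × 127/365 = €347.1623
The County of Northcove, 8 May – 31 December 2021: 238 days → €153,500 × 3.05% × 238/365 = €3,052.7575
Total = €3,399.9199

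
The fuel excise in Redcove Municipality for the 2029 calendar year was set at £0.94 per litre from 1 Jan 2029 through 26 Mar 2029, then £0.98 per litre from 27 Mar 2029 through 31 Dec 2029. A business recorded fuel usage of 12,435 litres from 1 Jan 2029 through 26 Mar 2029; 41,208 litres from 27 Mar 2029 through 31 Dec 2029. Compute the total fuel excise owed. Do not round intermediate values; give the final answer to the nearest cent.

£52072.74

1 Jan – 26 Mar 2029: 12,435 litres at £0.94/litre → £11688.90
27 Mar – 31 Dec 2029: 41,208 litres at £0.98/litre → £40383.84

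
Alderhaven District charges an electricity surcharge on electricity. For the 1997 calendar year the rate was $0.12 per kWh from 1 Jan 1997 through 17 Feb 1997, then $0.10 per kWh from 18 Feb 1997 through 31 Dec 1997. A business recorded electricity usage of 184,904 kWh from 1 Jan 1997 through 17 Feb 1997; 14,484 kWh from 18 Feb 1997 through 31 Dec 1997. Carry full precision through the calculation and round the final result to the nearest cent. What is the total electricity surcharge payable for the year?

$23636.88

1 Jan – 17 Feb 1997: 184,904 kWh at $0.12/kWh → $22188.48
18 Feb – 31 Dec 1997: 14,484 kWh at $0.10/kWh → $1448.40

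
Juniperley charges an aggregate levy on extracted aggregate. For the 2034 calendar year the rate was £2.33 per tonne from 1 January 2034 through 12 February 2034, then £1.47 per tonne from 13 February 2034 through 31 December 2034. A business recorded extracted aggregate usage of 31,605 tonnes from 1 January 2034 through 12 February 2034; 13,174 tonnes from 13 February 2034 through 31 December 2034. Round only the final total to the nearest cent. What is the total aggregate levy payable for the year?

1 January – 12 February 2034: 31,605 tonnes at £2.33/tonne → £73639.65
13 February – 31 December 2034: 13,174 tonnes at £1.47/tonne → £19365.78

£93005.43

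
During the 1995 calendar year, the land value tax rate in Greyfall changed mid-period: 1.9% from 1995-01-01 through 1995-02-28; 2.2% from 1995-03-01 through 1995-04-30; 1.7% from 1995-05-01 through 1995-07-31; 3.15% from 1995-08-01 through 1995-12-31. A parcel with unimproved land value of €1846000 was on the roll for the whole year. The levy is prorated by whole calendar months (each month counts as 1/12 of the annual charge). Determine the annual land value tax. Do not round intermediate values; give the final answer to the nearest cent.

1995-01-01 to 1995-02-28: 2 months at 1.9% → €1846000 × 1.9% × 2/12 = €5845.6667
1995-03-01 to 1995-04-30: 2 months at 2.2% → €1846000 × 2.2% × 2/12 = €6768.6667
1995-05-01 to 1995-07-31: 3 months at 1.7% → €1846000 × 1.7% × 3/12 = €7845.5000
1995-08-01 to 1995-12-31: 5 months at 3.15% → €1846000 × 3.15% × 5/12 = €24228.7500
Total = €44688.5833

€44688.58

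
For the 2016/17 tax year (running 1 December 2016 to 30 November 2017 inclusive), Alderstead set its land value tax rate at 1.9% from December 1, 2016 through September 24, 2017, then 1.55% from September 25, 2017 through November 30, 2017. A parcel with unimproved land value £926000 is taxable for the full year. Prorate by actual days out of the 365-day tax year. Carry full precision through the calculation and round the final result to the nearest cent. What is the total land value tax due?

December 1, 2016 – September 24, 2017: 298 days at 1.9% → £926000 × 1.9% × 298/365 = £14364.4164
September 25 – November 30, 2017: 67 days at 1.55% → £926000 × 1.55% × 67/365 = £2634.6603
Total = £16999.0767

£16999.08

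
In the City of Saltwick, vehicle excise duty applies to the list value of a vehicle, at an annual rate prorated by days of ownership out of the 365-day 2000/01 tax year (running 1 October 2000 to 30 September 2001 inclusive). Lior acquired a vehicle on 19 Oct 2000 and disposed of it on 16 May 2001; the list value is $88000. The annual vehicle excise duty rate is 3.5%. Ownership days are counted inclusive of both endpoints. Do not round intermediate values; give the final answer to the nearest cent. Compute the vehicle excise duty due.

$1772.05

Days held (19 Oct 2000 – 16 May 2001): 210 out of 365
Tax = $88000 × 3.5% × 210/365 = $1772.0548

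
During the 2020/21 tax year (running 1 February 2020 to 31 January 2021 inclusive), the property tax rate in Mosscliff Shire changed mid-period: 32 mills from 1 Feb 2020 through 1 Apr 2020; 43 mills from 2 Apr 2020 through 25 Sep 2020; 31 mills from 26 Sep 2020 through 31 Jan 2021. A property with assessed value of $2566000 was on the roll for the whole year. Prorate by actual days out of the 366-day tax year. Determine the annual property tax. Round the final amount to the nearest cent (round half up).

$94864.88

1 Feb – 1 Apr 2020: 61 days at 32 mills → $2566000 × 3.2% × 61/366 = $13685.3333
2 Apr – 25 Sep 2020: 177 days at 43 mills → $2566000 × 4.3% × 177/366 = $53360.1803
26 Sep 2020 – 31 Jan 2021: 128 days at 31 mills → $2566000 × 3.1% × 128/366 = $27819.3661
Total = $94864.8798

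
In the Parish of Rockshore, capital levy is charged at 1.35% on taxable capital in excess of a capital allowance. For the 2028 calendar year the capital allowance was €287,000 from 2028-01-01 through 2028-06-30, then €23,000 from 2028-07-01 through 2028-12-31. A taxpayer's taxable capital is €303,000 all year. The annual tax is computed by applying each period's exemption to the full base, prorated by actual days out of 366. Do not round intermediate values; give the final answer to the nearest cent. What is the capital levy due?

2028-01-01 to 2028-06-30: 182 days, exemption €287,000 → (€303,000 − €287,000) × 1.35% × 182/366 = €107.4098
2028-07-01 to 2028-12-31: 184 days, exemption €23,000 → (€303,000 − €23,000) × 1.35% × 184/366 = €1,900.3279
Total = €2,007.7377

€2,007.74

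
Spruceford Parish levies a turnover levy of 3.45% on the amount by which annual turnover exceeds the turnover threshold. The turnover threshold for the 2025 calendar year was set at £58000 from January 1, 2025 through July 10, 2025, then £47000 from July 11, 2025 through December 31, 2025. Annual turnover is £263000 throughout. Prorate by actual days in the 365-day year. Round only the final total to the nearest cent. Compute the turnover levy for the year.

£7253.41

January 1 – July 10, 2025: 191 days, exemption £58000 → (£263000 − £58000) × 3.45% × 191/365 = £3700.9521
July 11 – December 31, 2025: 174 days, exemption £47000 → (£263000 − £47000) × 3.45% × 174/365 = £3552.4603
Total = £7253.4123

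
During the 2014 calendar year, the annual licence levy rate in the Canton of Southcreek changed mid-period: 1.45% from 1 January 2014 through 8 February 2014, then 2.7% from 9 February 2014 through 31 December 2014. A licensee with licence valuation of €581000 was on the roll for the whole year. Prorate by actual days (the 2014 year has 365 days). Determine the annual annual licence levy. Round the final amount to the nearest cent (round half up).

1 January – 8 February 2014: 39 days at 1.45% → €581000 × 1.45% × 39/365 = €900.1521
9 February – 31 December 2014: 326 days at 2.7% → €581000 × 2.7% × 326/365 = €14010.8548
Total = €14911.0068

€14911.01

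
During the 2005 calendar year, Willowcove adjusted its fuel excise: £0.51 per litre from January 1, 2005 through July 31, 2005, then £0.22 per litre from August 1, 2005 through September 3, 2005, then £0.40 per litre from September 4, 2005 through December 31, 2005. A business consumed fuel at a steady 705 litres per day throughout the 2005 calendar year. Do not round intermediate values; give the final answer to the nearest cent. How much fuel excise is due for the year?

£115,056.00

January 1 – July 31, 2005: 212 days × 705 litres/day = 149,460 litres at £0.51/litre → £76,224.60
August 1 – September 3, 2005: 34 days × 705 litres/day = 23,970 litres at £0.22/litre → £5,273.40
September 4 – December 31, 2005: 119 days × 705 litres/day = 83,895 litres at £0.40/litre → £33,558.00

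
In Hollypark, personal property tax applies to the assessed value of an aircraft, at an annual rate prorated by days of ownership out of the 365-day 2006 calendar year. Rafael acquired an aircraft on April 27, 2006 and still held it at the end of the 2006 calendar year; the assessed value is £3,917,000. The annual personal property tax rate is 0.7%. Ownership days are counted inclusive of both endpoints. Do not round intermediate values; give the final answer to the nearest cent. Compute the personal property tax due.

£18,705.02

Days held (April 27 – December 31, 2006): 249 out of 365
Tax = £3,917,000 × 0.7% × 249/365 = £18,705.0164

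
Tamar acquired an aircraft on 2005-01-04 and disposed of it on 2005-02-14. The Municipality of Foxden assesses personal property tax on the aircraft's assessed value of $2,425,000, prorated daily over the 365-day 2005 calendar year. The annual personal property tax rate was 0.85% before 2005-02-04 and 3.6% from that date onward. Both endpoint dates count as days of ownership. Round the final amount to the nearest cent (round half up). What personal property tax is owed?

$4,381.61

2005-01-04 to 2005-02-03: 31 days at 0.85% → $2,425,000 × 0.85% × 31/365 = $1,750.6507
2005-02-04 to 2005-02-14: 11 days at 3.6% → $2,425,000 × 3.6% × 11/365 = $2,630.9589
Total = $4,381.6096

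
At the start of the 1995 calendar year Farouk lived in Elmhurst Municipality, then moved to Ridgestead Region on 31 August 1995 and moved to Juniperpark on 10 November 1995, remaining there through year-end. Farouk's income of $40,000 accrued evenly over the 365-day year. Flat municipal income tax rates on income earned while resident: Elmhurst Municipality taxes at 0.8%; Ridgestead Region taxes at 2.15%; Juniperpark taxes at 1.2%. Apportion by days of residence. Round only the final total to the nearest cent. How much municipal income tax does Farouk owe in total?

$447.84

Elmhurst Municipality, 1 January – 30 August 1995: 242 days → $40,000 × 0.8% × 242/365 = $212.1644
Ridgestead Region, 31 August – 9 November 1995: 71 days → $40,000 × 2.15% × 71/365 = $167.2877
Juniperpark, 10 November – 31 December 1995: 52 days → $40,000 × 1.2% × 52/365 = $68.3836
Total = $447.8356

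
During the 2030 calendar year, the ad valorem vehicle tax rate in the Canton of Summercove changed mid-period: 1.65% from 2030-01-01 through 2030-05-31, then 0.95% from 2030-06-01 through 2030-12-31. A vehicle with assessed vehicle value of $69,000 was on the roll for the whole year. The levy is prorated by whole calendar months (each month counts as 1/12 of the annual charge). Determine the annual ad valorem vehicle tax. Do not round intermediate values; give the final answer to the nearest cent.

2030-01-01 to 2030-05-31: 5 months at 1.65% → $69,000 × 1.65% × 5/12 = $474.3750
2030-06-01 to 2030-12-31: 7 months at 0.95% → $69,000 × 0.95% × 7/12 = $382.3750
Total = $856.7500

$856.75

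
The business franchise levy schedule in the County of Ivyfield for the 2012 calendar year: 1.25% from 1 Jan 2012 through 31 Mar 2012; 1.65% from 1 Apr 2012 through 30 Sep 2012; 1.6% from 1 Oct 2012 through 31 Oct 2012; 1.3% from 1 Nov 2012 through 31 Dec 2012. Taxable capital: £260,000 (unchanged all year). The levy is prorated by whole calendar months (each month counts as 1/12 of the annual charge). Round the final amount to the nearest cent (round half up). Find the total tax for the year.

1 Jan – 31 Mar 2012: 3 months at 1.25% → £260,000 × 1.25% × 3/12 = £812.5000
1 Apr – 30 Sep 2012: 6 months at 1.65% → £260,000 × 1.65% × 6/12 = £2,145.0000
1 Oct – 31 Oct 2012: 1 month at 1.6% → £260,000 × 1.6% × 1/12 = £346.6667
1 Nov – 31 Dec 2012: 2 months at 1.3% → £260,000 × 1.3% × 2/12 = £563.3333
Total = £3,867.5000

£3,867.50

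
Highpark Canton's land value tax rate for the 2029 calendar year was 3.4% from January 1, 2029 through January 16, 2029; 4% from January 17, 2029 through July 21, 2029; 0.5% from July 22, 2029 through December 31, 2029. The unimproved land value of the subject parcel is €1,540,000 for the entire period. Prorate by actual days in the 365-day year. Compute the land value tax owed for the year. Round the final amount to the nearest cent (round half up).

January 1 – January 16, 2029: 16 days at 3.4% → €1,540,000 × 3.4% × 16/365 = €2,295.2329
January 17 – July 21, 2029: 186 days at 4% → €1,540,000 × 4% × 186/365 = €31,390.6849
July 22 – December 31, 2029: 163 days at 0.5% → €1,540,000 × 0.5% × 163/365 = €3,438.6301
Total = €37,124.5479

€37,124.55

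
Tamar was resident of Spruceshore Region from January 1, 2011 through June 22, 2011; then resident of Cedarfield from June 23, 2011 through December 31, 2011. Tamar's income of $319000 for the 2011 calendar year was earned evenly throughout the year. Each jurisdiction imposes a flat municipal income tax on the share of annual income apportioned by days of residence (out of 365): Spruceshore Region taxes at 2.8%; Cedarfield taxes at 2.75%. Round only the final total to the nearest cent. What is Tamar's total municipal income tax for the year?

$8848.10

Spruceshore Region, January 1 – June 22, 2011: 173 days → $319000 × 2.8% × 173/365 = $4233.5233
Cedarfield, June 23 – December 31, 2011: 192 days → $319000 × 2.75% × 192/365 = $4614.5753
Total = $8848.0986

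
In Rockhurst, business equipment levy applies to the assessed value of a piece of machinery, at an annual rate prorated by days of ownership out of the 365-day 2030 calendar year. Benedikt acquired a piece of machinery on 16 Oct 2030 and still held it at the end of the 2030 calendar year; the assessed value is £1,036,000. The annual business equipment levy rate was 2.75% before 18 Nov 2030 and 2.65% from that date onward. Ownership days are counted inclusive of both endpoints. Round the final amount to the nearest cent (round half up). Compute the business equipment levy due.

16 Oct – 17 Nov 2030: 33 days at 2.75% → £1,036,000 × 2.75% × 33/365 = £2,575.8082
18 Nov – 31 Dec 2030: 44 days at 2.65% → £1,036,000 × 2.65% × 44/365 = £3,309.5233
Total = £5,885.3315

£5,885.33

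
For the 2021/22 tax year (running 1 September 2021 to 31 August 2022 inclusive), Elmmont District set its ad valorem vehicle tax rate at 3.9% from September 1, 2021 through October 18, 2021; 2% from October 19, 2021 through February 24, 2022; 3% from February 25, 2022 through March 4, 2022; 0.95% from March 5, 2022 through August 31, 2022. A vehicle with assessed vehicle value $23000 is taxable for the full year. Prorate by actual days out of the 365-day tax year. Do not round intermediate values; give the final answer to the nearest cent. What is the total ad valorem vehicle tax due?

September 1 – October 18, 2021: 48 days at 3.9% → $23000 × 3.9% × 48/365 = $117.9616
October 19, 2021 – February 24, 2022: 129 days at 2% → $23000 × 2% × 129/365 = $162.5753
February 25 – March 4, 2022: 8 days at 3% → $23000 × 3% × 8/365 = $15.1233
March 5 – August 31, 2022: 180 days at 0.95% → $23000 × 0.95% × 180/365 = $107.7534
Total = $403.4137

$403.41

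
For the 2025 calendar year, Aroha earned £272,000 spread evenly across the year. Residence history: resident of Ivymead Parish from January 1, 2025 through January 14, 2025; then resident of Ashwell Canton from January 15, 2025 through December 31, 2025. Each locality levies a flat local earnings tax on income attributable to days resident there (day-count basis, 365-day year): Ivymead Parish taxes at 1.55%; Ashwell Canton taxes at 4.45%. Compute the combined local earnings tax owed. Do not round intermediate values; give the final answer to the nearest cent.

Ivymead Parish, January 1 – January 14, 2025: 14 days → £272,000 × 1.55% × 14/365 = £161.7096
Ashwell Canton, January 15 – December 31, 2025: 351 days → £272,000 × 4.45% × 351/365 = £11,639.7370
Total = £11,801.4466

£11,801.45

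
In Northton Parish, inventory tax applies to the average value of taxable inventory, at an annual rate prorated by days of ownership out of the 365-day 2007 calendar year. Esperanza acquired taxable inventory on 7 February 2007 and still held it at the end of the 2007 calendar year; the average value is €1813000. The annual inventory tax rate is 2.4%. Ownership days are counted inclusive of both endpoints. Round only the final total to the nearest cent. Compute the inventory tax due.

€39101.19

Days held (7 February – 31 December 2007): 328 out of 365
Tax = €1813000 × 2.4% × 328/365 = €39101.1945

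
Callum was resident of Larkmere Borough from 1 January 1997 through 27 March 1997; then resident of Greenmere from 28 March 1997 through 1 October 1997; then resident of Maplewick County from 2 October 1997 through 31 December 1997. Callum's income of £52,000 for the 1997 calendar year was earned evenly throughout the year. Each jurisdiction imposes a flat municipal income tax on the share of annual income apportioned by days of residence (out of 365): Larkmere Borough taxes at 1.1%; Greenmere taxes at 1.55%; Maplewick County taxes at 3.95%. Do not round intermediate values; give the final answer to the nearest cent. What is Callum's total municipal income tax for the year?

Larkmere Borough, 1 January – 27 March 1997: 86 days → £52,000 × 1.1% × 86/365 = £134.7726
Greenmere, 28 March – 1 October 1997: 188 days → £52,000 × 1.55% × 188/365 = £415.1452
Maplewick County, 2 October – 31 December 1997: 91 days → £52,000 × 3.95% × 91/365 = £512.0932
Total = £1,062.0110

£1,062.01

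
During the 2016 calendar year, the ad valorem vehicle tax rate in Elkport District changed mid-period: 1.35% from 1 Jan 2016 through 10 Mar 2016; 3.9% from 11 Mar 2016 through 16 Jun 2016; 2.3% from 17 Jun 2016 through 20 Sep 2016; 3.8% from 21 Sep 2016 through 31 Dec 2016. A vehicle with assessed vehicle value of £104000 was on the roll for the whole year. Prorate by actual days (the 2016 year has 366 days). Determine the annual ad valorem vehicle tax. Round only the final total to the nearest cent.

£3083.34

1 Jan – 10 Mar 2016: 70 days at 1.35% → £104000 × 1.35% × 70/366 = £268.5246
11 Mar – 16 Jun 2016: 98 days at 3.9% → £104000 × 3.9% × 98/366 = £1086.0328
17 Jun – 20 Sep 2016: 96 days at 2.3% → £104000 × 2.3% × 96/366 = £627.4098
21 Sep – 31 Dec 2016: 102 days at 3.8% → £104000 × 3.8% × 102/366 = £1101.3770
Total = £3083.3443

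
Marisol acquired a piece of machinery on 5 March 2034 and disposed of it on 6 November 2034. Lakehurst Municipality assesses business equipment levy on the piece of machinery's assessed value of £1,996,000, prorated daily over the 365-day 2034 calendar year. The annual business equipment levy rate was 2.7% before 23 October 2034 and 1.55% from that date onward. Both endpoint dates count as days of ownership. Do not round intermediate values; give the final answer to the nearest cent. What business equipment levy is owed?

5 March – 22 October 2034: 232 days at 2.7% → £1,996,000 × 2.7% × 232/365 = £34,254.6411
23 October – 6 November 2034: 15 days at 1.55% → £1,996,000 × 1.55% × 15/365 = £1,271.4247
Total = £35,526.0658

£35,526.07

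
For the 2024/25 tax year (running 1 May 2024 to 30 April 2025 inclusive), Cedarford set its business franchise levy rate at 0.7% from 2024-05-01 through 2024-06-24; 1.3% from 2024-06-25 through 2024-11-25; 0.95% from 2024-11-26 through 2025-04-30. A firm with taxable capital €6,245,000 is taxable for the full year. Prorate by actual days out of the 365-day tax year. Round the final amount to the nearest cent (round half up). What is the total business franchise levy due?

2024-05-01 to 2024-06-24: 55 days at 0.7% → €6,245,000 × 0.7% × 55/365 = €6,587.1918
2024-06-25 to 2024-11-25: 154 days at 1.3% → €6,245,000 × 1.3% × 154/365 = €34,253.3973
2024-11-26 to 2025-04-30: 156 days at 0.95% → €6,245,000 × 0.95% × 156/365 = €25,356.4110
Total = €66,197.0000

€66,197.00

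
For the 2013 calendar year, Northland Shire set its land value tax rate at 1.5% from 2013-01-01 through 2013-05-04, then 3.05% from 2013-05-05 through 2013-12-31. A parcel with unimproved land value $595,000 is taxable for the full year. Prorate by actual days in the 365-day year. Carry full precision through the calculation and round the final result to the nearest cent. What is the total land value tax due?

$15,014.38

2013-01-01 to 2013-05-04: 124 days at 1.5% → $595,000 × 1.5% × 124/365 = $3,032.0548
2013-05-05 to 2013-12-31: 241 days at 3.05% → $595,000 × 3.05% × 241/365 = $11,982.3219
Total = $15,014.3767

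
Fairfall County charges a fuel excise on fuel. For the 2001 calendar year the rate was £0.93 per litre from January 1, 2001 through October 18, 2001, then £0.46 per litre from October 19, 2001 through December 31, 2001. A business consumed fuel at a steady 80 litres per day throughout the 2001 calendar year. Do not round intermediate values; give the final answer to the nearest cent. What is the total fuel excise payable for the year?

£24,373.60

January 1 – October 18, 2001: 291 days × 80 litres/day = 23,280 litres at £0.93/litre → £21,650.40
October 19 – December 31, 2001: 74 days × 80 litres/day = 5,920 litres at £0.46/litre → £2,723.20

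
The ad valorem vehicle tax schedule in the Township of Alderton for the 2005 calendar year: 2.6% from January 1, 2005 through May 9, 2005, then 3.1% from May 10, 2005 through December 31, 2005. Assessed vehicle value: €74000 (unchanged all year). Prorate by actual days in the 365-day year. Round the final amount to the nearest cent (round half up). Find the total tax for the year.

€2163.23

January 1 – May 9, 2005: 129 days at 2.6% → €74000 × 2.6% × 129/365 = €679.9890
May 10 – December 31, 2005: 236 days at 3.1% → €74000 × 3.1% × 236/365 = €1483.2438
Total = €2163.2329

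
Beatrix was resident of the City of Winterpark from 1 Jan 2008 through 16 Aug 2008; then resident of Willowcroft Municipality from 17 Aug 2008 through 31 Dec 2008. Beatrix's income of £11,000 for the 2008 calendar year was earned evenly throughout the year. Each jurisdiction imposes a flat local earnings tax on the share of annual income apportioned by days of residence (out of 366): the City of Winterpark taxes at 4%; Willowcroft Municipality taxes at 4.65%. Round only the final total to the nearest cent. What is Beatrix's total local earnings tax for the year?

The City of Winterpark, 1 Jan – 16 Aug 2008: 229 days → £11,000 × 4% × 229/366 = £275.3005
Willowcroft Municipality, 17 Aug – 31 Dec 2008: 137 days → £11,000 × 4.65% × 137/366 = £191.4631
Total = £466.7637

£466.76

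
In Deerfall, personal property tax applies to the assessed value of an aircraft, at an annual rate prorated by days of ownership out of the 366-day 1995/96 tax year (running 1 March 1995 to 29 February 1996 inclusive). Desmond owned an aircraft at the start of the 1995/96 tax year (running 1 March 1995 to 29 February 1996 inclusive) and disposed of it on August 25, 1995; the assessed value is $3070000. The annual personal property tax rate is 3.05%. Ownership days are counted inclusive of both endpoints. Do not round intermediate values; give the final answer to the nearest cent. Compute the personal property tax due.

$45538.33

Days held (March 1 – August 25, 1995): 178 out of 366
Tax = $3070000 × 3.05% × 178/366 = $45538.3333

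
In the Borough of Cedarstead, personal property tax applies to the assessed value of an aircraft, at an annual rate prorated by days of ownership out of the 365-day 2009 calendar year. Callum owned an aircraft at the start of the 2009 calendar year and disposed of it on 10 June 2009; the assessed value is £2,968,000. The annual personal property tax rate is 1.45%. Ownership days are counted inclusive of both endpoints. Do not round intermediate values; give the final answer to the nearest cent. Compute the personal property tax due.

Days held (1 January – 10 June 2009): 161 out of 365
Tax = £2,968,000 × 1.45% × 161/365 = £18,983.0027

£18,983.00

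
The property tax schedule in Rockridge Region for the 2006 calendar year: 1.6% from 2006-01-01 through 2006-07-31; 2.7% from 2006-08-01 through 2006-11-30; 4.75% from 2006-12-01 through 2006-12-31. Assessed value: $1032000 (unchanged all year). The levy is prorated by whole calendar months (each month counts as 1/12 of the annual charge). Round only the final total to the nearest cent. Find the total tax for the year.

2006-01-01 to 2006-07-31: 7 months at 1.6% → $1032000 × 1.6% × 7/12 = $9632.0000
2006-08-01 to 2006-11-30: 4 months at 2.7% → $1032000 × 2.7% × 4/12 = $9288.0000
2006-12-01 to 2006-12-31: 1 month at 4.75% → $1032000 × 4.75% × 1/12 = $4085.0000
Total = $23005.0000

$23005.00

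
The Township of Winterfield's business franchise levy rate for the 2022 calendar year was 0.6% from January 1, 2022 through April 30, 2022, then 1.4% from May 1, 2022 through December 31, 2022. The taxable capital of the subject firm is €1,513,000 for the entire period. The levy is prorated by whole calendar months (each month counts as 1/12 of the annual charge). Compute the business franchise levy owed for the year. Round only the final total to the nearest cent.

€17,147.33

January 1 – April 30, 2022: 4 months at 0.6% → €1,513,000 × 0.6% × 4/12 = €3,026.0000
May 1 – December 31, 2022: 8 months at 1.4% → €1,513,000 × 1.4% × 8/12 = €14,121.3333
Total = €17,147.3333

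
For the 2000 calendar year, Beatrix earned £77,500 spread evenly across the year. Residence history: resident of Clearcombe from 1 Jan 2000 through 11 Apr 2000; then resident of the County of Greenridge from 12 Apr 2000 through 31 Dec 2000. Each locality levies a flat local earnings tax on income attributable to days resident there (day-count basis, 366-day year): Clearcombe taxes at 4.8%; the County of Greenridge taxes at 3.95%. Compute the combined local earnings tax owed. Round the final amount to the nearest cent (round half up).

£3,244.84

Clearcombe, 1 Jan – 11 Apr 2000: 102 days → £77,500 × 4.8% × 102/366 = £1,036.7213
The County of Greenridge, 12 Apr – 31 Dec 2000: 264 days → £77,500 × 3.95% × 264/366 = £2,208.1148
Total = £3,244.8361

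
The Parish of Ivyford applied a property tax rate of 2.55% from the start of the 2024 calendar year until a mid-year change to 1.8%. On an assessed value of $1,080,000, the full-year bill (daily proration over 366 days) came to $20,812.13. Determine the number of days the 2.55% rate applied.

Let d = days at the first rate; then 366 − d days at the second rate.
$1,080,000 × [2.55%·d + 1.8%·(366−d)] / 366 = $20,812.13
Solving gives d = 62, so the new rate took effect on March 3, 2024.

62 days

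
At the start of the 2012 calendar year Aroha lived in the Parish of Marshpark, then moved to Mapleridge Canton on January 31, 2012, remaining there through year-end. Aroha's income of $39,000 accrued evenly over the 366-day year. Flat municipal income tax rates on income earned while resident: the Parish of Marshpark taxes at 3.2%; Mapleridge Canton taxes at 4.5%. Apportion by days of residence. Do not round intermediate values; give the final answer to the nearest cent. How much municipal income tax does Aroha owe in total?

The Parish of Marshpark, January 1 – January 30, 2012: 30 days → $39,000 × 3.2% × 30/366 = $102.2951
Mapleridge Canton, January 31 – December 31, 2012: 336 days → $39,000 × 4.5% × 336/366 = $1,611.1475
Total = $1,713.4426

$1,713.44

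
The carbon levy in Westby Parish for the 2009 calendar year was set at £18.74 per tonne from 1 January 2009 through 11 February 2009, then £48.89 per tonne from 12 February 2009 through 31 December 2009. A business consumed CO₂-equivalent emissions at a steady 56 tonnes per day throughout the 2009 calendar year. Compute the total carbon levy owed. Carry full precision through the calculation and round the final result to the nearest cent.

£928398.80

1 January – 11 February 2009: 42 days × 56 tonnes/day = 2,352 tonnes at £18.74/tonne → £44076.48
12 February – 31 December 2009: 323 days × 56 tonnes/day = 18,088 tonnes at £48.89/tonne → £884322.32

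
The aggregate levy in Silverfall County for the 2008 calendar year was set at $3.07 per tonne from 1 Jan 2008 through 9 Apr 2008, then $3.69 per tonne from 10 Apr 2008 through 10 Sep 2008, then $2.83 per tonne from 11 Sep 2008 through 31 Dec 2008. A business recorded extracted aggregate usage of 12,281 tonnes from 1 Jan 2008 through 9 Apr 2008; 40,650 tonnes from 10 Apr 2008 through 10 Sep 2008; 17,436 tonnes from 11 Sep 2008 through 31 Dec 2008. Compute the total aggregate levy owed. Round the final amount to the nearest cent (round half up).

1 Jan – 9 Apr 2008: 12,281 tonnes at $3.07/tonne → $37,702.67
10 Apr – 10 Sep 2008: 40,650 tonnes at $3.69/tonne → $149,998.50
11 Sep – 31 Dec 2008: 17,436 tonnes at $2.83/tonne → $49,343.88

$237,045.05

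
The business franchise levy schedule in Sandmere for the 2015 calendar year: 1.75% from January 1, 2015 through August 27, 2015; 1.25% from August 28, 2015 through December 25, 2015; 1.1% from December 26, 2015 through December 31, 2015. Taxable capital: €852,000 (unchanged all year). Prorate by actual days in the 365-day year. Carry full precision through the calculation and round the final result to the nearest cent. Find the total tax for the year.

€13,418.42

January 1 – August 27, 2015: 239 days at 1.75% → €852,000 × 1.75% × 239/365 = €9,762.9863
August 28 – December 25, 2015: 120 days at 1.25% → €852,000 × 1.25% × 120/365 = €3,501.3699
December 26 – December 31, 2015: 6 days at 1.1% → €852,000 × 1.1% × 6/365 = €154.0603
Total = €13,418.4164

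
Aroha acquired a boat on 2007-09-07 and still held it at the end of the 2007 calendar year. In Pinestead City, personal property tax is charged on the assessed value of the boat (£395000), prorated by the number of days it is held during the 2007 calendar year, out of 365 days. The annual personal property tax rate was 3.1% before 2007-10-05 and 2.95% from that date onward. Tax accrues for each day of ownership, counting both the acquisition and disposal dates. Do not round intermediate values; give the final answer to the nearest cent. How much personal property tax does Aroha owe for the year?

2007-09-07 to 2007-10-04: 28 days at 3.1% → £395000 × 3.1% × 28/365 = £939.3425
2007-10-05 to 2007-12-31: 88 days at 2.95% → £395000 × 2.95% × 88/365 = £2809.3699
Total = £3748.7123

£3748.71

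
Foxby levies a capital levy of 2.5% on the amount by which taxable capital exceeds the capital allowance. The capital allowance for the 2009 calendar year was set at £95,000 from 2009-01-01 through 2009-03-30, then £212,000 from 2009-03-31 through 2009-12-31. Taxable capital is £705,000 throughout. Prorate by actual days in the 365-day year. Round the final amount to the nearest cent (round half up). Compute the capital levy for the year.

2009-01-01 to 2009-03-30: 89 days, exemption £95,000 → (£705,000 − £95,000) × 2.5% × 89/365 = £3,718.4932
2009-03-31 to 2009-12-31: 276 days, exemption £212,000 → (£705,000 − £212,000) × 2.5% × 276/365 = £9,319.7260
Total = £13,038.2192

£13,038.22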